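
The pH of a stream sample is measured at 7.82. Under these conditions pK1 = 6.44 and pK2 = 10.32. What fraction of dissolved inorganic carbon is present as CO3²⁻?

α₂ = 0.00303

α₂ = 1 / (1 + [H⁺]/K2 + [H⁺]²/(K1K2)) = 1 / (1 + 10^+2.50 + 10^+1.12)
   = 1 / (1 + 316.23 + 13.183) = 1/330.41 = 0.003027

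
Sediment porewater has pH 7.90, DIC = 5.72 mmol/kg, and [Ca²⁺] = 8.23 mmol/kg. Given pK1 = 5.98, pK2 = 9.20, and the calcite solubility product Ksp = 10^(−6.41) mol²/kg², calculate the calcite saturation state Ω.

α₂ = 1 / (1 + [H⁺]/K2 + [H⁺]²/(K1K2)) = 1 / (1 + 10^+1.30 + 10^-0.62)
   = 1 / (1 + 19.953 + 0.23988) = 1/21.193 = 0.04719
[CO3²⁻] = α₂ × DIC = 0.04719 × 5.72 = 0.2699 mmol/kg
Ksp = 10^(−6.41) = 3.890×10^-7
Ω = [Ca²⁺][CO3²⁻]/Ksp = (8.23×10^-3)(2.699×10^-4) / 3.890×10^-7 = 5.71

Ω = 5.71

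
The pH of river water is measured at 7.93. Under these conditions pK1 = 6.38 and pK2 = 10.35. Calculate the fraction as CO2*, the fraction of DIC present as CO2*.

α₀ = 0.0273

α₀ = 1 / (1 + K1/[H⁺] + K1K2/[H⁺]²) = 1 / (1 + 10^+1.55 + 10^-0.87)
   = 1 / (1 + 35.481 + 0.13490) = 1/36.616 = 0.02731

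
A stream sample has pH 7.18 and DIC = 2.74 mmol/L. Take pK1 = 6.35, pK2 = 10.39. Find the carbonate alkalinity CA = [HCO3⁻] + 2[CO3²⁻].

CA = [HCO3⁻] + 2[CO3²⁻] = (α₁ + 2α₂)·DIC
At pH 7.18: [H⁺]/K1 = 10^-0.83 = 0.14791, K2/[H⁺] = 10^-3.21 = 0.00061660
α₁ = 1/(1 + 0.14791 + 0.00061660) = 1/1.1485 = 0.8707; α₂ = α₁·K2/[H⁺] = 0.0005369
α₁ + 2α₂ = 0.8718
CA = 0.8718 × 2.74 = 2.39 mmol/L

CA = 2.39 mmol/L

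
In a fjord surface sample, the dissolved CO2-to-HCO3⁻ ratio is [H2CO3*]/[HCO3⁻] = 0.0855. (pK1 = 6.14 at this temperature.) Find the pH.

From K1 = [H⁺][HCO3⁻]/[H2CO3*]:  pH = pK1 − log₁₀([H2CO3*]/[HCO3⁻])
log₁₀(0.0855) = -1.068
pH = 6.14 − (-1.068) = 7.21

pH = 7.21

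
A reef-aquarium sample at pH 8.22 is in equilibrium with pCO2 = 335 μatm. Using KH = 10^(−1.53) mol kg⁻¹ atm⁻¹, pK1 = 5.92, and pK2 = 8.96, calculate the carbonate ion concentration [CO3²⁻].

[CO2*] = KH · pCO2 = 10^(−1.53) × 335×10^-6 = 9.887×10^-6 mol/kg
α₀ = 1/(1 + K1/[H⁺] + K1K2/[H⁺]²) = 1/(1 + 10^+2.30 + 10^+1.56) = 0.004222
DIC = [CO2*]/α₀ = 9.887×10^-6 / 0.004222 = 2.341 mmol/kg
[CO3²⁻] = α₂·DIC; α₂ = 0.1533, so [CO3²⁻] = 0.1533 × 2.341 = 0.359 mmol/kg

[CO3²⁻] = 0.359 mmol/kg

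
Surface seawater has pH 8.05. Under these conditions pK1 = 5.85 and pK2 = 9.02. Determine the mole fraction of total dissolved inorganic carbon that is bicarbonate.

α₁ = 0.898

α₁ = 1 / (1 + [H⁺]/K1 + K2/[H⁺]) = 1 / (1 + 10^-2.20 + 10^-0.97)
   = 1 / (1 + 0.0063096 + 0.10715) = 1/1.1135 = 0.8981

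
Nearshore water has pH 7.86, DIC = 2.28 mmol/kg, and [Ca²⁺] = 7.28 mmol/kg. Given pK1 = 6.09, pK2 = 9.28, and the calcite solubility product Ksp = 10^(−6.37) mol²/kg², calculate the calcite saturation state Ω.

Ω = 1.40

α₂ = 1 / (1 + [H⁺]/K2 + [H⁺]²/(K1K2)) = 1 / (1 + 10^+1.42 + 10^-0.35)
   = 1 / (1 + 26.303 + 0.44668) = 1/27.749 = 0.03604
[CO3²⁻] = α₂ × DIC = 0.03604 × 2.28 = 0.08216 mmol/kg
Ksp = 10^(−6.37) = 4.266×10^-7
Ω = [Ca²⁺][CO3²⁻]/Ksp = (7.28×10^-3)(8.216×10^-5) / 4.266×10^-7 = 1.40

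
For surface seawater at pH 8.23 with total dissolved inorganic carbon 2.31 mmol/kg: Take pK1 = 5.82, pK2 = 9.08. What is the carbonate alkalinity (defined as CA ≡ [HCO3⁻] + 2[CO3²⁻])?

CA = 2.59 mmol/kg

CA = [HCO3⁻] + 2[CO3²⁻] = (α₁ + 2α₂)·DIC
At pH 8.23: [H⁺]/K1 = 10^-2.41 = 0.0038905, K2/[H⁺] = 10^-0.85 = 0.14125
α₁ = 1/(1 + 0.0038905 + 0.14125) = 1/1.1451 = 0.8733; α₂ = α₁·K2/[H⁺] = 0.1234
α₁ + 2α₂ = 1.1200
CA = 1.1200 × 2.31 = 2.59 mmol/kg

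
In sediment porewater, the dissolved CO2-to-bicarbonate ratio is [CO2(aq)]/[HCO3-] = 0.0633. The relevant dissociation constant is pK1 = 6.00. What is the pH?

From K1 = [H⁺][HCO3-]/[CO2(aq)]:  pH = pK1 − log₁₀([CO2(aq)]/[HCO3-])
log₁₀(0.0633) = -1.199
pH = 6.00 − (-1.199) = 7.20

pH = 7.20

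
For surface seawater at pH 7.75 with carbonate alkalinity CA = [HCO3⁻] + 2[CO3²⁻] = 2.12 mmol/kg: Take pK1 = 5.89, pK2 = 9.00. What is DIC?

DIC = 2.04 mmol/kg

CA = [HCO3⁻] + 2[CO3²⁻] = (α₁ + 2α₂)·DIC
At pH 7.75: [H⁺]/K1 = 10^-1.86 = 0.013804, K2/[H⁺] = 10^-1.25 = 0.056234
α₁ = 1/(1 + 0.013804 + 0.056234) = 1/1.0700 = 0.9345; α₂ = α₁·K2/[H⁺] = 0.05255
α₁ + 2α₂ = 1.0397
DIC = CA / (α₁ + 2α₂) = 2.12 / 1.0397 = 2.04 mmol/kg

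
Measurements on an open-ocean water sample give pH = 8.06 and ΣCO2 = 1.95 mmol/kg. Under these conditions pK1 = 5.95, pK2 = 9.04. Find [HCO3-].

α₁ = 1 / (1 + [H⁺]/K1 + K2/[H⁺]) = 1 / (1 + 10^-2.11 + 10^-0.98)
   = 1 / (1 + 0.0077625 + 0.10471) = 1/1.1125 = 0.8989
[HCO3⁻] = α₁ × DIC = 0.8989 × 1.95 = 1.75 mmol/kg

[HCO3⁻] = 1.75 mmol/kg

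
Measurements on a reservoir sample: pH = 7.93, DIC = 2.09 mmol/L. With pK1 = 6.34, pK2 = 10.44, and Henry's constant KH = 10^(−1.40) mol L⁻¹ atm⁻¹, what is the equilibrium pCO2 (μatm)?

α₀ = 1 / (1 + K1/[H⁺] + K1K2/[H⁺]²) = 1 / (1 + 10^+1.59 + 10^-0.92)
   = 1 / (1 + 38.905 + 0.12023) = 1/40.025 = 0.02498
[CO2*] = α₀ × DIC = 0.02498 × 2.09 = 0.05222 mmol/L
pCO2 = [CO2*]/KH = 5.222×10^-5 / 3.981×10^-2 = 1310 μatm

pCO2 = 1310 μatm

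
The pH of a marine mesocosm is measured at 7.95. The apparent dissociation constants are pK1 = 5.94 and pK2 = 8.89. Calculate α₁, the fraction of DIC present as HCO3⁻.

α₁ = 1 / (1 + [H⁺]/K1 + K2/[H⁺]) = 1 / (1 + 10^-2.01 + 10^-0.94)
   = 1 / (1 + 0.0097724 + 0.11482) = 1/1.1246 = 0.8892

α₁ = 0.889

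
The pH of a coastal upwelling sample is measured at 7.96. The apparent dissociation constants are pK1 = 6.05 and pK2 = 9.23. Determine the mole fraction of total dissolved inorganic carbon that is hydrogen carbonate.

α₁ = 0.938

α₁ = 1 / (1 + [H⁺]/K1 + K2/[H⁺]) = 1 / (1 + 10^-1.91 + 10^-1.27)
   = 1 / (1 + 0.012303 + 0.053703) = 1/1.0660 = 0.9381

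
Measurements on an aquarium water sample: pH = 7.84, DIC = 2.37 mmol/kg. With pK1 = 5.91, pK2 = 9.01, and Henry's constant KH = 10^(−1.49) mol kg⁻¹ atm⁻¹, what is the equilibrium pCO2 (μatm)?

α₀ = 1 / (1 + K1/[H⁺] + K1K2/[H⁺]²) = 1 / (1 + 10^+1.93 + 10^+0.76)
   = 1 / (1 + 85.114 + 5.7544) = 1/91.868 = 0.01089
[CO2*] = α₀ × DIC = 0.01089 × 2.37 = 0.02580 mmol/kg
pCO2 = [CO2*]/KH = 2.580×10^-5 / 3.236×10^-2 = 797 μatm

pCO2 = 797 μatm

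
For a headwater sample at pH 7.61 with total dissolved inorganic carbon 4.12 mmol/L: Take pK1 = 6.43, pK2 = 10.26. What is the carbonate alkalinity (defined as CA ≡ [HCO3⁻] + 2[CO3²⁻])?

CA = [HCO3⁻] + 2[CO3²⁻] = (α₁ + 2α₂)·DIC
At pH 7.61: [H⁺]/K1 = 10^-1.18 = 0.066069, K2/[H⁺] = 10^-2.65 = 0.0022387
α₁ = 1/(1 + 0.066069 + 0.0022387) = 1/1.0683 = 0.9361; α₂ = α₁·K2/[H⁺] = 0.002096
α₁ + 2α₂ = 0.9403
CA = 0.9403 × 4.12 = 3.87 mmol/L

CA = 3.87 mmol/L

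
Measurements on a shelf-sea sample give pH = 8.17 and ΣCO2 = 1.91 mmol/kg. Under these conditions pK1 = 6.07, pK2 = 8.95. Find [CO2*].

α₀ = 1 / (1 + K1/[H⁺] + K1K2/[H⁺]²) = 1 / (1 + 10^+2.10 + 10^+1.32)
   = 1 / (1 + 125.89 + 20.893) = 1/147.79 = 0.006767
[CO2*] = α₀ × DIC = 0.006767 × 1.91 = 0.0129 mmol/kg = 12.9 μmol/kg

[CO2*] = 12.9 μmol/kg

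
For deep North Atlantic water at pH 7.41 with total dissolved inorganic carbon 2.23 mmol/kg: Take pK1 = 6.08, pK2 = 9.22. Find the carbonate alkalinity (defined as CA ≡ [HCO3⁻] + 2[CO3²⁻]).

CA = [HCO3⁻] + 2[CO3²⁻] = (α₁ + 2α₂)·DIC
At pH 7.41: [H⁺]/K1 = 10^-1.33 = 0.046774, K2/[H⁺] = 10^-1.81 = 0.015488
α₁ = 1/(1 + 0.046774 + 0.015488) = 1/1.0623 = 0.9414; α₂ = α₁·K2/[H⁺] = 0.01458
α₁ + 2α₂ = 0.9705
CA = 0.9705 × 2.23 = 2.16 mmol/kg

CA = 2.16 mmol/kg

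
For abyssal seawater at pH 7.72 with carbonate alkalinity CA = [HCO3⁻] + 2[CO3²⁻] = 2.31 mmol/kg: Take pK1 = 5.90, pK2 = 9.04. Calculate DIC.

CA = [HCO3⁻] + 2[CO3²⁻] = (α₁ + 2α₂)·DIC
At pH 7.72: [H⁺]/K1 = 10^-1.82 = 0.015136, K2/[H⁺] = 10^-1.32 = 0.047863
α₁ = 1/(1 + 0.015136 + 0.047863) = 1/1.0630 = 0.9407; α₂ = α₁·K2/[H⁺] = 0.04503
α₁ + 2α₂ = 1.0308
DIC = CA / (α₁ + 2α₂) = 2.31 / 1.0308 = 2.24 mmol/kg

DIC = 2.24 mmol/kg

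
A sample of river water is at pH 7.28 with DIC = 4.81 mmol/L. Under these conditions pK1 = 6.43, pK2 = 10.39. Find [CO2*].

α₀ = 1 / (1 + K1/[H⁺] + K1K2/[H⁺]²) = 1 / (1 + 10^+0.85 + 10^-2.26)
   = 1 / (1 + 7.0795 + 0.0054954) = 1/8.0850 = 0.1237
[CO2*] = α₀ × DIC = 0.1237 × 4.81 = 0.595 mmol/L

[CO2*] = 0.595 mmol/L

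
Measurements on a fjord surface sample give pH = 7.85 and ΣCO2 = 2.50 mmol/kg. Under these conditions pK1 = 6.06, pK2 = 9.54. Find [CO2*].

[CO2*] = 0.0391 mmol/kg

α₀ = 1 / (1 + K1/[H⁺] + K1K2/[H⁺]²) = 1 / (1 + 10^+1.79 + 10^+0.10)
   = 1 / (1 + 61.660 + 1.2589) = 1/63.918 = 0.01564
[CO2*] = α₀ × DIC = 0.01564 × 2.50 = 0.0391 mmol/kg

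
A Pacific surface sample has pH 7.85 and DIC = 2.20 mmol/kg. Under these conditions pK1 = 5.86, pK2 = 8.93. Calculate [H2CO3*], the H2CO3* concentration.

[CO2*] = 0.0206 mmol/kg

α₀ = 1 / (1 + K1/[H⁺] + K1K2/[H⁺]²) = 1 / (1 + 10^+1.99 + 10^+0.91)
   = 1 / (1 + 97.724 + 8.1283) = 1/106.85 = 0.009359
[CO2*] = α₀ × DIC = 0.009359 × 2.20 = 0.0206 mmol/kg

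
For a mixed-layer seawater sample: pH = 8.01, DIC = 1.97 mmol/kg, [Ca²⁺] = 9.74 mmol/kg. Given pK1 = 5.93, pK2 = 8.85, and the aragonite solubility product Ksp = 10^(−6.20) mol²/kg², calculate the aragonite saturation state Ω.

Ω = 3.81

α₂ = 1 / (1 + [H⁺]/K2 + [H⁺]²/(K1K2)) = 1 / (1 + 10^+0.84 + 10^-1.24)
   = 1 / (1 + 6.9183 + 0.057544) = 1/7.9759 = 0.1254
[CO3²⁻] = α₂ × DIC = 0.1254 × 1.97 = 0.2470 mmol/kg
Ksp = 10^(−6.20) = 6.310×10^-7
Ω = [Ca²⁺][CO3²⁻]/Ksp = (9.74×10^-3)(2.470×10^-4) / 6.310×10^-7 = 3.81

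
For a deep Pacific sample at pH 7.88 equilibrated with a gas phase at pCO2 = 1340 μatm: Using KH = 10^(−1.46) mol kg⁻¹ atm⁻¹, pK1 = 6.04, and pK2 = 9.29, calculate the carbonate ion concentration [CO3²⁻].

[CO3²⁻] = 0.125 mmol/kg

[CO2*] = KH · pCO2 = 10^(−1.46) × 1340×10^-6 = 4.646×10^-5 mol/kg
α₀ = 1/(1 + K1/[H⁺] + K1K2/[H⁺]²) = 1/(1 + 10^+1.84 + 10^+0.43) = 0.01372
DIC = [CO2*]/α₀ = 4.646×10^-5 / 0.01372 = 3.386 mmol/kg
[CO3²⁻] = α₂·DIC; α₂ = 0.03693, so [CO3²⁻] = 0.03693 × 3.386 = 0.125 mmol/kg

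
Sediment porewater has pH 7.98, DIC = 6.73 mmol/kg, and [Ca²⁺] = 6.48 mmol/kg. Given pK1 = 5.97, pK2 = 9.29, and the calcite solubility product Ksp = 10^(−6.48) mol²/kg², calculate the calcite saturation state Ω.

Ω = 6.09

α₂ = 1 / (1 + [H⁺]/K2 + [H⁺]²/(K1K2)) = 1 / (1 + 10^+1.31 + 10^-0.70)
   = 1 / (1 + 20.417 + 0.19953) = 1/21.617 = 0.04626
[CO3²⁻] = α₂ × DIC = 0.04626 × 6.73 = 0.3113 mmol/kg
Ksp = 10^(−6.48) = 3.311×10^-7
Ω = [Ca²⁺][CO3²⁻]/Ksp = (6.48×10^-3)(3.113×10^-4) / 3.311×10^-7 = 6.09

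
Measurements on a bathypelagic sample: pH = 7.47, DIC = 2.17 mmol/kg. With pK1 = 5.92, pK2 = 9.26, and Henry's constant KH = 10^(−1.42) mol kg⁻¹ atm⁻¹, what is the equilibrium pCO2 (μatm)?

pCO2 = 1540 μatm

α₀ = 1 / (1 + K1/[H⁺] + K1K2/[H⁺]²) = 1 / (1 + 10^+1.55 + 10^-0.24)
   = 1 / (1 + 35.481 + 0.57544) = 1/37.057 = 0.02699
[CO2*] = α₀ × DIC = 0.02699 × 2.17 = 0.05856 mmol/kg
pCO2 = [CO2*]/KH = 5.856×10^-5 / 3.802×10^-2 = 1540 μatm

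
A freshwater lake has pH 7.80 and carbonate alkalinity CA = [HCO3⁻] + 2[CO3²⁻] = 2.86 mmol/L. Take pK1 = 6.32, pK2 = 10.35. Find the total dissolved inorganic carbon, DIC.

CA = [HCO3⁻] + 2[CO3²⁻] = (α₁ + 2α₂)·DIC
At pH 7.80: [H⁺]/K1 = 10^-1.48 = 0.033113, K2/[H⁺] = 10^-2.55 = 0.0028184
α₁ = 1/(1 + 0.033113 + 0.0028184) = 1/1.0359 = 0.9653; α₂ = α₁·K2/[H⁺] = 0.002721
α₁ + 2α₂ = 0.9708
DIC = CA / (α₁ + 2α₂) = 2.86 / 0.9708 = 2.95 mmol/L

DIC = 2.95 mmol/L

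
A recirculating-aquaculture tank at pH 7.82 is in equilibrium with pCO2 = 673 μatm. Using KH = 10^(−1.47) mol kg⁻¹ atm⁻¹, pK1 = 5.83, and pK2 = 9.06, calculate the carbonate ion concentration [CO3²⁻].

[CO3²⁻] = 0.128 mmol/kg

[CO2*] = KH · pCO2 = 10^(−1.47) × 673×10^-6 = 2.280×10^-5 mol/kg
α₀ = 1/(1 + K1/[H⁺] + K1K2/[H⁺]²) = 1/(1 + 10^+1.99 + 10^+0.75) = 0.009583
DIC = [CO2*]/α₀ = 2.280×10^-5 / 0.009583 = 2.380 mmol/kg
[CO3²⁻] = α₂·DIC; α₂ = 0.05389, so [CO3²⁻] = 0.05389 × 2.380 = 0.128 mmol/kg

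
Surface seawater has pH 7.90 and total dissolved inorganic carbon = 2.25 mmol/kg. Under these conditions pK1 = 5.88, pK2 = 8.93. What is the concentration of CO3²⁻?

[CO3²⁻] = 0.190 mmol/kg

α₂ = 1 / (1 + [H⁺]/K2 + [H⁺]²/(K1K2)) = 1 / (1 + 10^+1.03 + 10^-0.99)
   = 1 / (1 + 10.715 + 0.10233) = 1/11.818 = 0.08462
[CO3²⁻] = α₂ × DIC = 0.08462 × 2.25 = 0.190 mmol/kg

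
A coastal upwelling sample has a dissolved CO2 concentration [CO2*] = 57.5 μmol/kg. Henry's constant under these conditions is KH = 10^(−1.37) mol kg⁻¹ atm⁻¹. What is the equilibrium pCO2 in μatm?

pCO2 = 1350 μatm

KH = 10^(−1.37) = 4.266×10^-2 mol kg⁻¹ atm⁻¹
pCO2 = [CO2*]/KH = 57.5×10^-6 / 4.266×10^-2 = 1.35×10^-3 atm = 1350 μatm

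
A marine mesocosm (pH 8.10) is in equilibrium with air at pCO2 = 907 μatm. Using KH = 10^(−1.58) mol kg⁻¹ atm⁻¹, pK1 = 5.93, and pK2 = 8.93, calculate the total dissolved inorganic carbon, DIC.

DIC = 4.07 mmol/kg

[CO2*] = KH · pCO2 = 10^(−1.58) × 907×10^-6 = 2.386×10^-5 mol/kg
α₀ = 1/(1 + K1/[H⁺] + K1K2/[H⁺]²) = 1/(1 + 10^+2.17 + 10^+1.34) = 0.005855
DIC = [CO2*]/α₀ = 2.386×10^-5 / 0.005855 = 4.07 mmol/kg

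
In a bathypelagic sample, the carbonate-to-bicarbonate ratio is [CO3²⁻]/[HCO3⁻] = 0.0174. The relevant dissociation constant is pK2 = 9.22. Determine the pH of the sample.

From K2 = [H⁺][CO3²⁻]/[HCO3⁻]:  pH = pK2 + log₁₀([CO3²⁻]/[HCO3⁻])
log₁₀(0.0174) = -1.759
pH = 9.22 + (-1.759) = 7.46

pH = 7.46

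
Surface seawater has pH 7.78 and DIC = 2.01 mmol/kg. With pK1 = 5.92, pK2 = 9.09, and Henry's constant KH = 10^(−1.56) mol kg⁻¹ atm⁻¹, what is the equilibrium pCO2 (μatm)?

pCO2 = 948 μatm

α₀ = 1 / (1 + K1/[H⁺] + K1K2/[H⁺]²) = 1 / (1 + 10^+1.86 + 10^+0.55)
   = 1 / (1 + 72.444 + 3.5481) = 1/76.992 = 0.01299
[CO2*] = α₀ × DIC = 0.01299 × 2.01 = 0.02611 mmol/kg
pCO2 = [CO2*]/KH = 2.611×10^-5 / 2.754×10^-2 = 948 μatm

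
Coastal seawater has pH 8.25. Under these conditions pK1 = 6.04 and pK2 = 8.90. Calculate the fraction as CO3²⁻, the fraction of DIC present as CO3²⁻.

α₂ = 0.182

α₂ = 1 / (1 + [H⁺]/K2 + [H⁺]²/(K1K2)) = 1 / (1 + 10^+0.65 + 10^-1.56)
   = 1 / (1 + 4.4668 + 0.027542) = 1/5.4944 = 0.1820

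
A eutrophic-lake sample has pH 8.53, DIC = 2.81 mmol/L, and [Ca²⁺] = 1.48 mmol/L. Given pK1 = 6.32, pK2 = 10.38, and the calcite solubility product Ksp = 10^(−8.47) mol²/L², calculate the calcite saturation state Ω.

α₂ = 1 / (1 + [H⁺]/K2 + [H⁺]²/(K1K2)) = 1 / (1 + 10^+1.85 + 10^-0.36)
   = 1 / (1 + 70.795 + 0.43652) = 1/72.231 = 0.01384
[CO3²⁻] = α₂ × DIC = 0.01384 × 2.81 = 0.03890 mmol/L
Ksp = 10^(−8.47) = 3.388×10^-9
Ω = [Ca²⁺][CO3²⁻]/Ksp = (1.48×10^-3)(3.890×10^-5) / 3.388×10^-9 = 17.0

Ω = 17.0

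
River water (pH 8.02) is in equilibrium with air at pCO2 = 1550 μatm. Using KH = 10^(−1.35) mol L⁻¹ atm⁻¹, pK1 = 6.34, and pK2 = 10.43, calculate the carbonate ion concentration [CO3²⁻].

[CO3²⁻] = 12.9 μmol/L

[CO2*] = KH · pCO2 = 10^(−1.35) × 1550×10^-6 = 6.924×10^-5 mol/L
α₀ = 1/(1 + K1/[H⁺] + K1K2/[H⁺]²) = 1/(1 + 10^+1.68 + 10^-0.73) = 0.02039
DIC = [CO2*]/α₀ = 6.924×10^-5 / 0.02039 = 3.396 mmol/L
[CO3²⁻] = α₂·DIC; α₂ = 0.003796, so [CO3²⁻] = 0.003796 × 3.396 = 0.0129 mmol/L = 12.9 μmol/L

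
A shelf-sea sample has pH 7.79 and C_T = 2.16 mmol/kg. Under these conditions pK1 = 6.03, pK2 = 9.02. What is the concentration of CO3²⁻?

[CO3²⁻] = 0.118 mmol/kg

α₂ = 1 / (1 + [H⁺]/K2 + [H⁺]²/(K1K2)) = 1 / (1 + 10^+1.23 + 10^-0.53)
   = 1 / (1 + 16.982 + 0.29512) = 1/18.278 = 0.05471
[CO3²⁻] = α₂ × DIC = 0.05471 × 2.16 = 0.118 mmol/kg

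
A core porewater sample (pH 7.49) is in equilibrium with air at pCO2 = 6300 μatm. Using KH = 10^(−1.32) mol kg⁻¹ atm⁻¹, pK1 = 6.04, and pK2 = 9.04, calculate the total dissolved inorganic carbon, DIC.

DIC = 9.04 mmol/kg

[CO2*] = KH · pCO2 = 10^(−1.32) × 6300×10^-6 = 3.015×10^-4 mol/kg
α₀ = 1/(1 + K1/[H⁺] + K1K2/[H⁺]²) = 1/(1 + 10^+1.45 + 10^-0.10) = 0.03336
DIC = [CO2*]/α₀ = 3.015×10^-4 / 0.03336 = 9.04 mmol/kg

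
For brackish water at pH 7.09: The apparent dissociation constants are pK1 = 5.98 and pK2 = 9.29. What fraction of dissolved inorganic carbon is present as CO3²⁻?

α₂ = 0.00582

α₂ = 1 / (1 + [H⁺]/K2 + [H⁺]²/(K1K2)) = 1 / (1 + 10^+2.20 + 10^+1.09)
   = 1 / (1 + 158.49 + 12.303) = 1/171.79 = 0.005821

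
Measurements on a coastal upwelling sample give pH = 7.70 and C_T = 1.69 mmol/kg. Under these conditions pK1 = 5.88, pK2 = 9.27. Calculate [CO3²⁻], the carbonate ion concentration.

[CO3²⁻] = 0.0437 mmol/kg

α₂ = 1 / (1 + [H⁺]/K2 + [H⁺]²/(K1K2)) = 1 / (1 + 10^+1.57 + 10^-0.25)
   = 1 / (1 + 37.154 + 0.56234) = 1/38.716 = 0.02583
[CO3²⁻] = α₂ × DIC = 0.02583 × 1.69 = 0.0437 mmol/kg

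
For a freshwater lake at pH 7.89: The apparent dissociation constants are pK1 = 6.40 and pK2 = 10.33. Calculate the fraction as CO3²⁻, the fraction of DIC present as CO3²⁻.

α₂ = 0.00350

α₂ = 1 / (1 + [H⁺]/K2 + [H⁺]²/(K1K2)) = 1 / (1 + 10^+2.44 + 10^+0.95)
   = 1 / (1 + 275.42 + 8.9125) = 1/285.34 = 0.003505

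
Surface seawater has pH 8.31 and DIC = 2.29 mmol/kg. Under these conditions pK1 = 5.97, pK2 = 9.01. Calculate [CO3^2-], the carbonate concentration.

[CO3²⁻] = 0.379 mmol/kg

α₂ = 1 / (1 + [H⁺]/K2 + [H⁺]²/(K1K2)) = 1 / (1 + 10^+0.70 + 10^-1.64)
   = 1 / (1 + 5.0119 + 0.022909) = 1/6.0348 = 0.1657
[CO3²⁻] = α₂ × DIC = 0.1657 × 2.29 = 0.379 mmol/kg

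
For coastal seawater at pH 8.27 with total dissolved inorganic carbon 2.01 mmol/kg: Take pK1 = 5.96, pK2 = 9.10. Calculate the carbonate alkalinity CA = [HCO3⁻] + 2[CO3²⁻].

CA = [HCO3⁻] + 2[CO3²⁻] = (α₁ + 2α₂)·DIC
At pH 8.27: [H⁺]/K1 = 10^-2.31 = 0.0048978, K2/[H⁺] = 10^-0.83 = 0.14791
α₁ = 1/(1 + 0.0048978 + 0.14791) = 1/1.1528 = 0.8674; α₂ = α₁·K2/[H⁺] = 0.1283
α₁ + 2α₂ = 1.1241
CA = 1.1241 × 2.01 = 2.26 mmol/kg

CA = 2.26 mmol/kg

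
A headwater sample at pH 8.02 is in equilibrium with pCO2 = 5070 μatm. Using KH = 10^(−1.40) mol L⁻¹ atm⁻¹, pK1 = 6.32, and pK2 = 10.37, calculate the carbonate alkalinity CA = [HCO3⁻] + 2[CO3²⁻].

CA = 10.2 mmol/L

[CO2*] = KH · pCO2 = 10^(−1.40) × 5070×10^-6 = 2.018×10^-4 mol/L
α₀ = 1/(1 + K1/[H⁺] + K1K2/[H⁺]²) = 1/(1 + 10^+1.70 + 10^-0.65) = 0.01948
DIC = [CO2*]/α₀ = 2.018×10^-4 / 0.01948 = 10.36 mmol/L
CA = (α₁ + 2α₂)·DIC = (0.9762 + 2×0.004360) × 10.36 = 10.2 mmol/L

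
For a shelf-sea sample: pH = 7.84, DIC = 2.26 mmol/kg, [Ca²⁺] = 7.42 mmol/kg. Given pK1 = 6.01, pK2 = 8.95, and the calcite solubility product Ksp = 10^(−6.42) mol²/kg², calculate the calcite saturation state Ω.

Ω = 3.13

α₂ = 1 / (1 + [H⁺]/K2 + [H⁺]²/(K1K2)) = 1 / (1 + 10^+1.11 + 10^-0.72)
   = 1 / (1 + 12.882 + 0.19055) = 1/14.073 = 0.07106
[CO3²⁻] = α₂ × DIC = 0.07106 × 2.26 = 0.1606 mmol/kg
Ksp = 10^(−6.42) = 3.802×10^-7
Ω = [Ca²⁺][CO3²⁻]/Ksp = (7.42×10^-3)(1.606×10^-4) / 3.802×10^-7 = 3.13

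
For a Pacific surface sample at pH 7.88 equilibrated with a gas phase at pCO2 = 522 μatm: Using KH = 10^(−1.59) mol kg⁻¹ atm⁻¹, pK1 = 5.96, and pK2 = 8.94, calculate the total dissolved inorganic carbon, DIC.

DIC = 1.23 mmol/kg

[CO2*] = KH · pCO2 = 10^(−1.59) × 522×10^-6 = 1.342×10^-5 mol/kg
α₀ = 1/(1 + K1/[H⁺] + K1K2/[H⁺]²) = 1/(1 + 10^+1.92 + 10^+0.86) = 0.01094
DIC = [CO2*]/α₀ = 1.342×10^-5 / 0.01094 = 1.23 mmol/kg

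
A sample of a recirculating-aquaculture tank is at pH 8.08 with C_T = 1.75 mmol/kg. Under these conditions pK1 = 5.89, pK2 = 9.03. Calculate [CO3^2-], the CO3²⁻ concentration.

[CO3²⁻] = 0.176 mmol/kg

α₂ = 1 / (1 + [H⁺]/K2 + [H⁺]²/(K1K2)) = 1 / (1 + 10^+0.95 + 10^-1.24)
   = 1 / (1 + 8.9125 + 0.057544) = 1/9.9701 = 0.1003
[CO3²⁻] = α₂ × DIC = 0.1003 × 1.75 = 0.176 mmol/kg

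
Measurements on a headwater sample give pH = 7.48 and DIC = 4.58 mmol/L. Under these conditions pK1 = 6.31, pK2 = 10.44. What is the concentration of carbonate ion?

α₂ = 1 / (1 + [H⁺]/K2 + [H⁺]²/(K1K2)) = 1 / (1 + 10^+2.96 + 10^+1.79)
   = 1 / (1 + 912.01 + 61.660) = 1/974.67 = 0.001026
[CO3²⁻] = α₂ × DIC = 0.001026 × 4.58 = 0.00470 mmol/L = 4.70 μmol/L

[CO3²⁻] = 4.70 μmol/L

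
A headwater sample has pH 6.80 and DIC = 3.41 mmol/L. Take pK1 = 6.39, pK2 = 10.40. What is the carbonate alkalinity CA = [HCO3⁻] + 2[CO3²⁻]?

CA = [HCO3⁻] + 2[CO3²⁻] = (α₁ + 2α₂)·DIC
At pH 6.80: [H⁺]/K1 = 10^-0.41 = 0.38905, K2/[H⁺] = 10^-3.60 = 0.00025119
α₁ = 1/(1 + 0.38905 + 0.00025119) = 1/1.3893 = 0.7198; α₂ = α₁·K2/[H⁺] = 0.0001808
α₁ + 2α₂ = 0.7202
CA = 0.7202 × 3.41 = 2.46 mmol/L

CA = 2.46 mmol/L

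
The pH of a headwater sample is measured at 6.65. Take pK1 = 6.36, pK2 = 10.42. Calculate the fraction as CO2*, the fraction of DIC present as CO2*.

α₀ = 0.339

α₀ = 1 / (1 + K1/[H⁺] + K1K2/[H⁺]²) = 1 / (1 + 10^+0.29 + 10^-3.48)
   = 1 / (1 + 1.9498 + 0.00033113) = 1/2.9502 = 0.3390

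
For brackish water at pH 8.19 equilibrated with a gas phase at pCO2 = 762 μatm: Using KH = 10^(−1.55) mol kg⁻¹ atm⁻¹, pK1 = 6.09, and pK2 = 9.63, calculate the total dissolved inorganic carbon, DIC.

DIC = 2.82 mmol/kg

[CO2*] = KH · pCO2 = 10^(−1.55) × 762×10^-6 = 2.148×10^-5 mol/kg
α₀ = 1/(1 + K1/[H⁺] + K1K2/[H⁺]²) = 1/(1 + 10^+2.10 + 10^+0.66) = 0.007607
DIC = [CO2*]/α₀ = 2.148×10^-5 / 0.007607 = 2.82 mmol/kg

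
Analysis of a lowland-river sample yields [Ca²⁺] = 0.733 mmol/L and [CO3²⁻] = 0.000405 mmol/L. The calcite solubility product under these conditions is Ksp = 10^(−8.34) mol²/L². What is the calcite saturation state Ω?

Ω = 0.0649

Ksp = 10^(−8.34) = 4.571×10^-9
Ω = [Ca²⁺][CO3²⁻]/Ksp = (0.733×10^-3)(0.000405×10^-3) / 4.571×10^-9 = 0.0649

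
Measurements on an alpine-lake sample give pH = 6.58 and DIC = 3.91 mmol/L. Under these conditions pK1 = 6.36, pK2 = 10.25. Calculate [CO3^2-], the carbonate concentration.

α₂ = 1 / (1 + [H⁺]/K2 + [H⁺]²/(K1K2)) = 1 / (1 + 10^+3.67 + 10^+3.45)
   = 1 / (1 + 4677.4 + 2818.4) = 1/7496.7 = 0.0001334
[CO3²⁻] = α₂ × DIC = 0.0001334 × 3.91 = 0.000522 mmol/L = 0.522 μmol/L

[CO3²⁻] = 0.522 μmol/L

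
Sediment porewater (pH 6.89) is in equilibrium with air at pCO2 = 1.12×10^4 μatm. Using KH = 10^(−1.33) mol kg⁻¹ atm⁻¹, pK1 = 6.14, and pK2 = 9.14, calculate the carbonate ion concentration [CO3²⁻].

[CO3²⁻] = 16.6 μmol/kg

[CO2*] = KH · pCO2 = 10^(−1.33) × 1.12×10^4×10^-6 = 5.239×10^-4 mol/kg
α₀ = 1/(1 + K1/[H⁺] + K1K2/[H⁺]²) = 1/(1 + 10^+0.75 + 10^-1.50) = 0.1503
DIC = [CO2*]/α₀ = 5.239×10^-4 / 0.1503 = 3.486 mmol/kg
[CO3²⁻] = α₂·DIC; α₂ = 0.004752, so [CO3²⁻] = 0.004752 × 3.486 = 0.0166 mmol/kg = 16.6 μmol/kg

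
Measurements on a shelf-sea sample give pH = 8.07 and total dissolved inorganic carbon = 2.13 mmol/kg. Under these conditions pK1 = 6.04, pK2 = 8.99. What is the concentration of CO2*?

[CO2*] = 17.6 μmol/kg

α₀ = 1 / (1 + K1/[H⁺] + K1K2/[H⁺]²) = 1 / (1 + 10^+2.03 + 10^+1.11)
   = 1 / (1 + 107.15 + 12.882) = 1/121.03 = 0.008262
[CO2*] = α₀ × DIC = 0.008262 × 2.13 = 0.0176 mmol/kg = 17.6 μmol/kg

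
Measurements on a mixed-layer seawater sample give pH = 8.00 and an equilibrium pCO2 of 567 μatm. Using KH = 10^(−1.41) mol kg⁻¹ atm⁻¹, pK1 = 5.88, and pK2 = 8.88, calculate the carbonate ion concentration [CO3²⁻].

[CO2*] = KH · pCO2 = 10^(−1.41) × 567×10^-6 = 2.206×10^-5 mol/kg
α₀ = 1/(1 + K1/[H⁺] + K1K2/[H⁺]²) = 1/(1 + 10^+2.12 + 10^+1.24) = 0.006658
DIC = [CO2*]/α₀ = 2.206×10^-5 / 0.006658 = 3.313 mmol/kg
[CO3²⁻] = α₂·DIC; α₂ = 0.1157, so [CO3²⁻] = 0.1157 × 3.313 = 0.383 mmol/kg

[CO3²⁻] = 0.383 mmol/kg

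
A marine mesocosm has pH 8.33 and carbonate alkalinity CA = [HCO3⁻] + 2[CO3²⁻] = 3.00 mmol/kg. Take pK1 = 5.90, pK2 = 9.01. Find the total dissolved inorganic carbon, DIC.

CA = [HCO3⁻] + 2[CO3²⁻] = (α₁ + 2α₂)·DIC
At pH 8.33: [H⁺]/K1 = 10^-2.43 = 0.0037154, K2/[H⁺] = 10^-0.68 = 0.20893
α₁ = 1/(1 + 0.0037154 + 0.20893) = 1/1.2126 = 0.8246; α₂ = α₁·K2/[H⁺] = 0.1723
α₁ + 2α₂ = 1.1692
DIC = CA / (α₁ + 2α₂) = 3.00 / 1.1692 = 2.57 mmol/kg

DIC = 2.57 mmol/kg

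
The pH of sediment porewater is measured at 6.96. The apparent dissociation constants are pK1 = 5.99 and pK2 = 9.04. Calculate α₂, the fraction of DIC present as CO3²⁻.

α₂ = 0.00746

α₂ = 1 / (1 + [H⁺]/K2 + [H⁺]²/(K1K2)) = 1 / (1 + 10^+2.08 + 10^+1.11)
   = 1 / (1 + 120.23 + 12.882) = 1/134.11 = 0.007457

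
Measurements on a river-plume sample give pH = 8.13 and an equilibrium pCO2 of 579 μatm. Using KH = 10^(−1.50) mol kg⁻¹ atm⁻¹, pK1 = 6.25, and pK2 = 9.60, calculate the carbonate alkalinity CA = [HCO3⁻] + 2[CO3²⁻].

[CO2*] = KH · pCO2 = 10^(−1.50) × 579×10^-6 = 1.831×10^-5 mol/kg
α₀ = 1/(1 + K1/[H⁺] + K1K2/[H⁺]²) = 1/(1 + 10^+1.88 + 10^+0.41) = 0.01259
DIC = [CO2*]/α₀ = 1.831×10^-5 / 0.01259 = 1.454 mmol/kg
CA = (α₁ + 2α₂)·DIC = (0.9550 + 2×0.03236) × 1.454 = 1.48 mmol/kg

CA = 1.48 mmol/kg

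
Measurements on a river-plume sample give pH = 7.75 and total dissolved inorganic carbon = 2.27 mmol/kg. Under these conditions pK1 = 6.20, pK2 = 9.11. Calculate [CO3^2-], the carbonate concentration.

[CO3²⁻] = 0.0924 mmol/kg

α₂ = 1 / (1 + [H⁺]/K2 + [H⁺]²/(K1K2)) = 1 / (1 + 10^+1.36 + 10^-0.19)
   = 1 / (1 + 22.909 + 0.64565) = 1/24.554 = 0.04073
[CO3²⁻] = α₂ × DIC = 0.04073 × 2.27 = 0.0924 mmol/kg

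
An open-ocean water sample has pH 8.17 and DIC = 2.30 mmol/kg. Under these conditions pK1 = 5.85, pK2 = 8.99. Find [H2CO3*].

α₀ = 1 / (1 + K1/[H⁺] + K1K2/[H⁺]²) = 1 / (1 + 10^+2.32 + 10^+1.50)
   = 1 / (1 + 208.93 + 31.623) = 1/241.55 = 0.004140
[CO2*] = α₀ × DIC = 0.004140 × 2.30 = 0.00952 mmol/kg = 9.52 μmol/kg

[CO2*] = 9.52 μmol/kg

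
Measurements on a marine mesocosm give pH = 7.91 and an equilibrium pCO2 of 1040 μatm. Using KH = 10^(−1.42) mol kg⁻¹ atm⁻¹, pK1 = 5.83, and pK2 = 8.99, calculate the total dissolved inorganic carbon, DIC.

DIC = 5.19 mmol/kg

[CO2*] = KH · pCO2 = 10^(−1.42) × 1040×10^-6 = 3.954×10^-5 mol/kg
α₀ = 1/(1 + K1/[H⁺] + K1K2/[H⁺]²) = 1/(1 + 10^+2.08 + 10^+1.00) = 0.007620
DIC = [CO2*]/α₀ = 3.954×10^-5 / 0.007620 = 5.19 mmol/kg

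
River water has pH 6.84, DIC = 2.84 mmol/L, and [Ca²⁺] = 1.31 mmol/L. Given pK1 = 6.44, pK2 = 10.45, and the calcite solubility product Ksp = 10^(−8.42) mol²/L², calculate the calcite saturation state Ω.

α₂ = 1 / (1 + [H⁺]/K2 + [H⁺]²/(K1K2)) = 1 / (1 + 10^+3.61 + 10^+3.21)
   = 1 / (1 + 4073.8 + 1621.8) = 1/5696.6 = 0.0001755
[CO3²⁻] = α₂ × DIC = 0.0001755 × 2.84 = 0.0004985 mmol/L = 0.4985 μmol/L
Ksp = 10^(−8.42) = 3.802×10^-9
Ω = [Ca²⁺][CO3²⁻]/Ksp = (1.31×10^-3)(4.985×10^-7) / 3.802×10^-9 = 0.172

Ω = 0.172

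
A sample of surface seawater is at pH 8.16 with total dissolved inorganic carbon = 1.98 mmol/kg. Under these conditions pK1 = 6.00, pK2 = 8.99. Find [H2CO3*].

[CO2*] = 11.9 μmol/kg

α₀ = 1 / (1 + K1/[H⁺] + K1K2/[H⁺]²) = 1 / (1 + 10^+2.16 + 10^+1.33)
   = 1 / (1 + 144.54 + 21.380) = 1/166.92 = 0.005991
[CO2*] = α₀ × DIC = 0.005991 × 1.98 = 0.0119 mmol/kg = 11.9 μmol/kg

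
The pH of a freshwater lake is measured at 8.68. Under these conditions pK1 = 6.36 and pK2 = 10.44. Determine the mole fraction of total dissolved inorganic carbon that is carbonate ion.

α₂ = 0.0170

α₂ = 1 / (1 + [H⁺]/K2 + [H⁺]²/(K1K2)) = 1 / (1 + 10^+1.76 + 10^-0.56)
   = 1 / (1 + 57.544 + 0.27542) = 1/58.819 = 0.01700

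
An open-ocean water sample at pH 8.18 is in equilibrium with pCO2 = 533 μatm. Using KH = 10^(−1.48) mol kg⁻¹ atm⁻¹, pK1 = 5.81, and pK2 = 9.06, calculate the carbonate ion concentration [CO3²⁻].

[CO3²⁻] = 0.545 mmol/kg

[CO2*] = KH · pCO2 = 10^(−1.48) × 533×10^-6 = 1.765×10^-5 mol/kg
α₀ = 1/(1 + K1/[H⁺] + K1K2/[H⁺]²) = 1/(1 + 10^+2.37 + 10^+1.49) = 0.003755
DIC = [CO2*]/α₀ = 1.765×10^-5 / 0.003755 = 4.700 mmol/kg
[CO3²⁻] = α₂·DIC; α₂ = 0.1160, so [CO3²⁻] = 0.1160 × 4.700 = 0.545 mmol/kg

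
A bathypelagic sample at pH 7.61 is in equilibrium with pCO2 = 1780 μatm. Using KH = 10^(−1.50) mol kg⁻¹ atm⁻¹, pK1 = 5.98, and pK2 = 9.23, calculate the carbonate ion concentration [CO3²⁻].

[CO2*] = KH · pCO2 = 10^(−1.50) × 1780×10^-6 = 5.629×10^-5 mol/kg
α₀ = 1/(1 + K1/[H⁺] + K1K2/[H⁺]²) = 1/(1 + 10^+1.63 + 10^+0.01) = 0.02238
DIC = [CO2*]/α₀ = 5.629×10^-5 / 0.02238 = 2.515 mmol/kg
[CO3²⁻] = α₂·DIC; α₂ = 0.02290, so [CO3²⁻] = 0.02290 × 2.515 = 0.0576 mmol/kg

[CO3²⁻] = 0.0576 mmol/kg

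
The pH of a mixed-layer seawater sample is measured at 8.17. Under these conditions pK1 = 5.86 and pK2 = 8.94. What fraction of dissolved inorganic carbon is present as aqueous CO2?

α₀ = 0.00417

α₀ = 1 / (1 + K1/[H⁺] + K1K2/[H⁺]²) = 1 / (1 + 10^+2.31 + 10^+1.54)
   = 1 / (1 + 204.17 + 34.674) = 1/239.85 = 0.004169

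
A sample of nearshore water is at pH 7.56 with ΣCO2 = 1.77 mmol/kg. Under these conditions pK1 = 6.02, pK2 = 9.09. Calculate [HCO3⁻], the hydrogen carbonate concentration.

[HCO3⁻] = 1.67 mmol/kg

α₁ = 1 / (1 + [H⁺]/K1 + K2/[H⁺]) = 1 / (1 + 10^-1.54 + 10^-1.53)
   = 1 / (1 + 0.028840 + 0.029512) = 1/1.0584 = 0.9449
[HCO3⁻] = α₁ × DIC = 0.9449 × 1.77 = 1.67 mmol/kg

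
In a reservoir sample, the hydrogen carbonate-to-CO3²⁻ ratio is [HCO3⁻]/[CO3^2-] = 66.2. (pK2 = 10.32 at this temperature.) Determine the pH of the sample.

From K2 = [H⁺][CO3^2-]/[HCO3⁻]:  pH = pK2 − log₁₀([HCO3⁻]/[CO3^2-])
log₁₀(66.2) = +1.821
pH = 10.32 − (+1.821) = 8.50

pH = 8.50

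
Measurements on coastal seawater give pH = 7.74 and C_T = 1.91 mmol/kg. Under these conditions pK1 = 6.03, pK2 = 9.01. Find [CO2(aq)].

α₀ = 1 / (1 + K1/[H⁺] + K1K2/[H⁺]²) = 1 / (1 + 10^+1.71 + 10^+0.44)
   = 1 / (1 + 51.286 + 2.7542) = 1/55.040 = 0.01817
[CO2*] = α₀ × DIC = 0.01817 × 1.91 = 0.0347 mmol/kg

[CO2*] = 0.0347 mmol/kg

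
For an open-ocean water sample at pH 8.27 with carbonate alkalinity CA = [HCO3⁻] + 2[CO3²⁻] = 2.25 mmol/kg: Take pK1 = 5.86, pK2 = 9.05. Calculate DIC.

CA = [HCO3⁻] + 2[CO3²⁻] = (α₁ + 2α₂)·DIC
At pH 8.27: [H⁺]/K1 = 10^-2.41 = 0.0038905, K2/[H⁺] = 10^-0.78 = 0.16596
α₁ = 1/(1 + 0.0038905 + 0.16596) = 1/1.1698 = 0.8548; α₂ = α₁·K2/[H⁺] = 0.1419
α₁ + 2α₂ = 1.1385
DIC = CA / (α₁ + 2α₂) = 2.25 / 1.1385 = 1.98 mmol/kg

DIC = 1.98 mmol/kg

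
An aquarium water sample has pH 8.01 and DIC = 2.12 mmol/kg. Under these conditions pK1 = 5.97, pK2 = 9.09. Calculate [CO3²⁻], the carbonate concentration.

[CO3²⁻] = 0.161 mmol/kg

α₂ = 1 / (1 + [H⁺]/K2 + [H⁺]²/(K1K2)) = 1 / (1 + 10^+1.08 + 10^-0.96)
   = 1 / (1 + 12.023 + 0.10965) = 1/13.132 = 0.07615
[CO3²⁻] = α₂ × DIC = 0.07615 × 2.12 = 0.161 mmol/kg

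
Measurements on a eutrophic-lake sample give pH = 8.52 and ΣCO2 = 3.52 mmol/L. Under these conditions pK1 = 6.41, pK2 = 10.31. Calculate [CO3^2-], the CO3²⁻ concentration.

[CO3²⁻] = 0.0558 mmol/L

α₂ = 1 / (1 + [H⁺]/K2 + [H⁺]²/(K1K2)) = 1 / (1 + 10^+1.79 + 10^-0.32)
   = 1 / (1 + 61.660 + 0.47863) = 1/63.138 = 0.01584
[CO3²⁻] = α₂ × DIC = 0.01584 × 3.52 = 0.0558 mmol/L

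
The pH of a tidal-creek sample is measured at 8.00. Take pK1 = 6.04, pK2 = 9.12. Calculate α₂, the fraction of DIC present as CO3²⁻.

α₂ = 1 / (1 + [H⁺]/K2 + [H⁺]²/(K1K2)) = 1 / (1 + 10^+1.12 + 10^-0.84)
   = 1 / (1 + 13.183 + 0.14454) = 1/14.327 = 0.06980

α₂ = 0.0698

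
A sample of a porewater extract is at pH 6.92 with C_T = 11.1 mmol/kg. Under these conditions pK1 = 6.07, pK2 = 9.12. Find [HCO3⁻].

α₁ = 1 / (1 + [H⁺]/K1 + K2/[H⁺]) = 1 / (1 + 10^-0.85 + 10^-2.20)
   = 1 / (1 + 0.14125 + 0.0063096) = 1/1.1476 = 0.8714
[HCO3⁻] = α₁ × DIC = 0.8714 × 11.1 = 9.67 mmol/kg

[HCO3⁻] = 9.67 mmol/kg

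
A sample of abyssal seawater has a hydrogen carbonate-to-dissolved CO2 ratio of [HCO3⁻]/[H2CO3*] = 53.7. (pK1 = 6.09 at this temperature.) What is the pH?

From K1 = [H⁺][HCO3⁻]/[H2CO3*]:  pH = pK1 + log₁₀([HCO3⁻]/[H2CO3*])
log₁₀(53.7) = +1.730
pH = 6.09 + (+1.730) = 7.82

pH = 7.82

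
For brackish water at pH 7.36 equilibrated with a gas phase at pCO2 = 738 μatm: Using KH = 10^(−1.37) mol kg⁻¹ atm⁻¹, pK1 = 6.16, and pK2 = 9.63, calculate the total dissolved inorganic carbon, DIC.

DIC = 0.533 mmol/kg

[CO2*] = KH · pCO2 = 10^(−1.37) × 738×10^-6 = 3.148×10^-5 mol/kg
α₀ = 1/(1 + K1/[H⁺] + K1K2/[H⁺]²) = 1/(1 + 10^+1.20 + 10^-1.07) = 0.05905
DIC = [CO2*]/α₀ = 3.148×10^-5 / 0.05905 = 0.533 mmol/kg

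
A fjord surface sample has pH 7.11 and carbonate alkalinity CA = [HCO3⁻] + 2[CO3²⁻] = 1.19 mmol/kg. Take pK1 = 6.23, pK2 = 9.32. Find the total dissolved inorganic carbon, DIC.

DIC = 1.34 mmol/kg

CA = [HCO3⁻] + 2[CO3²⁻] = (α₁ + 2α₂)·DIC
At pH 7.11: [H⁺]/K1 = 10^-0.88 = 0.13183, K2/[H⁺] = 10^-2.21 = 0.0061660
α₁ = 1/(1 + 0.13183 + 0.0061660) = 1/1.1380 = 0.8787; α₂ = α₁·K2/[H⁺] = 0.005418
α₁ + 2α₂ = 0.8896
DIC = CA / (α₁ + 2α₂) = 1.19 / 0.8896 = 1.34 mmol/kg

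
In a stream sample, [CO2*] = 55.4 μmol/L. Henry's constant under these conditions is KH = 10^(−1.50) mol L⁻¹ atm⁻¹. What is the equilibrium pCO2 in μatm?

KH = 10^(−1.50) = 3.162×10^-2 mol L⁻¹ atm⁻¹
pCO2 = [CO2*]/KH = 55.4×10^-6 / 3.162×10^-2 = 1.75×10^-3 atm = 1750 μatm

pCO2 = 1750 μatm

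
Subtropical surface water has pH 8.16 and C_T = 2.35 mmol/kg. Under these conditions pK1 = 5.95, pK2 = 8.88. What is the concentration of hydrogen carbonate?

[HCO3⁻] = 1.96 mmol/kg

α₁ = 1 / (1 + [H⁺]/K1 + K2/[H⁺]) = 1 / (1 + 10^-2.21 + 10^-0.72)
   = 1 / (1 + 0.0061660 + 0.19055) = 1/1.1967 = 0.8356
[HCO3⁻] = α₁ × DIC = 0.8356 × 2.35 = 1.96 mmol/kg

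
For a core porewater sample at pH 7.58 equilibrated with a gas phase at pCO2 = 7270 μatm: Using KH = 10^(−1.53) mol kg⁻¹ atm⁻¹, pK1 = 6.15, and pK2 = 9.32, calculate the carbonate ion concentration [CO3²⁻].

[CO2*] = KH · pCO2 = 10^(−1.53) × 7270×10^-6 = 2.146×10^-4 mol/kg
α₀ = 1/(1 + K1/[H⁺] + K1K2/[H⁺]²) = 1/(1 + 10^+1.43 + 10^-0.31) = 0.03520
DIC = [CO2*]/α₀ = 2.146×10^-4 / 0.03520 = 6.094 mmol/kg
[CO3²⁻] = α₂·DIC; α₂ = 0.01724, so [CO3²⁻] = 0.01724 × 6.094 = 0.105 mmol/kg

[CO3²⁻] = 0.105 mmol/kg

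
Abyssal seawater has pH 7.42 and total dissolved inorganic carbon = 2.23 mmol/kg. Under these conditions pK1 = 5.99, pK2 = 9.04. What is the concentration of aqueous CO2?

α₀ = 1 / (1 + K1/[H⁺] + K1K2/[H⁺]²) = 1 / (1 + 10^+1.43 + 10^-0.19)
   = 1 / (1 + 26.915 + 0.64565) = 1/28.561 = 0.03501
[CO2*] = α₀ × DIC = 0.03501 × 2.23 = 0.0781 mmol/kg

[CO2*] = 0.0781 mmol/kg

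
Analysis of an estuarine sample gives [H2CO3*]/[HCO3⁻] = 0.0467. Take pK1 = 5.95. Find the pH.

From K1 = [H⁺][HCO3⁻]/[H2CO3*]:  pH = pK1 − log₁₀([H2CO3*]/[HCO3⁻])
log₁₀(0.0467) = -1.331
pH = 5.95 − (-1.331) = 7.28

pH = 7.28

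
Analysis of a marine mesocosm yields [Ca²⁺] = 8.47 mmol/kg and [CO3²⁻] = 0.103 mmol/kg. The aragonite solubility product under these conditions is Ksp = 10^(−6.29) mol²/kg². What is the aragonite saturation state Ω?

Ω = 1.70

Ksp = 10^(−6.29) = 5.129×10^-7
Ω = [Ca²⁺][CO3²⁻]/Ksp = (8.47×10^-3)(0.103×10^-3) / 5.129×10^-7 = 1.70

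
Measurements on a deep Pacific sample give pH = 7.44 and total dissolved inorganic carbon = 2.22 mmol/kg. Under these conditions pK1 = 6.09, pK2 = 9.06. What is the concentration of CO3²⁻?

[CO3²⁻] = 0.0498 mmol/kg

α₂ = 1 / (1 + [H⁺]/K2 + [H⁺]²/(K1K2)) = 1 / (1 + 10^+1.62 + 10^+0.27)
   = 1 / (1 + 41.687 + 1.8621) = 1/44.549 = 0.02245
[CO3²⁻] = α₂ × DIC = 0.02245 × 2.22 = 0.0498 mmol/kg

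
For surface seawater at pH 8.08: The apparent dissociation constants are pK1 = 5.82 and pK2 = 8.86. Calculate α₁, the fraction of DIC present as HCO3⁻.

α₁ = 1 / (1 + [H⁺]/K1 + K2/[H⁺]) = 1 / (1 + 10^-2.26 + 10^-0.78)
   = 1 / (1 + 0.0054954 + 0.16596) = 1/1.1715 = 0.8536

α₁ = 0.854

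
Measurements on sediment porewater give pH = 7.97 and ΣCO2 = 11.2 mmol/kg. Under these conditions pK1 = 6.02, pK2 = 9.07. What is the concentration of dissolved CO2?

[CO2*] = 0.115 mmol/kg

α₀ = 1 / (1 + K1/[H⁺] + K1K2/[H⁺]²) = 1 / (1 + 10^+1.95 + 10^+0.85)
   = 1 / (1 + 89.125 + 7.0795) = 1/97.205 = 0.01029
[CO2*] = α₀ × DIC = 0.01029 × 11.2 = 0.115 mmol/kg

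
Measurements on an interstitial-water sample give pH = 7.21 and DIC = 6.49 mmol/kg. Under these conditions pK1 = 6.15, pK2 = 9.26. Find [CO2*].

[CO2*] = 0.516 mmol/kg

α₀ = 1 / (1 + K1/[H⁺] + K1K2/[H⁺]²) = 1 / (1 + 10^+1.06 + 10^-0.99)
   = 1 / (1 + 11.482 + 0.10233) = 1/12.584 = 0.07947
[CO2*] = α₀ × DIC = 0.07947 × 6.49 = 0.516 mmol/kg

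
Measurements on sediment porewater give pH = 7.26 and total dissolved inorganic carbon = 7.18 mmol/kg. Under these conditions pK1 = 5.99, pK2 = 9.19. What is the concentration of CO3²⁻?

[CO3²⁻] = 0.0792 mmol/kg

α₂ = 1 / (1 + [H⁺]/K2 + [H⁺]²/(K1K2)) = 1 / (1 + 10^+1.93 + 10^+0.66)
   = 1 / (1 + 85.114 + 4.5709) = 1/90.685 = 0.01103
[CO3²⁻] = α₂ × DIC = 0.01103 × 7.18 = 0.0792 mmol/kg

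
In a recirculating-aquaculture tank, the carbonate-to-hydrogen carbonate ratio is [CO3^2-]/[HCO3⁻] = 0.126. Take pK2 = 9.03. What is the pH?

pH = 8.13

From K2 = [H⁺][CO3^2-]/[HCO3⁻]:  pH = pK2 + log₁₀([CO3^2-]/[HCO3⁻])
log₁₀(0.126) = -0.900
pH = 9.03 + (-0.900) = 8.13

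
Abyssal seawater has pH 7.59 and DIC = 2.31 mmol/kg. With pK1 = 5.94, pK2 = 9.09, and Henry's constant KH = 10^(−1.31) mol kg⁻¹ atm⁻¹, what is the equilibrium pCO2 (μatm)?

pCO2 = 1000 μatm

α₀ = 1 / (1 + K1/[H⁺] + K1K2/[H⁺]²) = 1 / (1 + 10^+1.65 + 10^+0.15)
   = 1 / (1 + 44.668 + 1.4125) = 1/47.081 = 0.02124
[CO2*] = α₀ × DIC = 0.02124 × 2.31 = 0.04906 mmol/kg
pCO2 = [CO2*]/KH = 4.906×10^-5 / 4.898×10^-2 = 1000 μatm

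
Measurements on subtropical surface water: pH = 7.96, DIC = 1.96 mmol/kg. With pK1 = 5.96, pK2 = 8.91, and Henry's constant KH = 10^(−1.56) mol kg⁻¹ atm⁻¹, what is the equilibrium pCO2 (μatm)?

pCO2 = 634 μatm

α₀ = 1 / (1 + K1/[H⁺] + K1K2/[H⁺]²) = 1 / (1 + 10^+2.00 + 10^+1.05)
   = 1 / (1 + 100.00 + 11.220) = 1/112.22 = 0.008911
[CO2*] = α₀ × DIC = 0.008911 × 1.96 = 0.01747 mmol/kg = 17.47 μmol/kg
pCO2 = [CO2*]/KH = 1.747×10^-5 / 2.754×10^-2 = 634 μatm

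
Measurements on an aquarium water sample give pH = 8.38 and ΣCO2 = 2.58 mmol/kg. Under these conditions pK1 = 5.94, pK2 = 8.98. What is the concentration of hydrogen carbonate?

[HCO3⁻] = 2.06 mmol/kg

α₁ = 1 / (1 + [H⁺]/K1 + K2/[H⁺]) = 1 / (1 + 10^-2.44 + 10^-0.60)
   = 1 / (1 + 0.0036308 + 0.25119) = 1/1.2548 = 0.7969
[HCO3⁻] = α₁ × DIC = 0.7969 × 2.58 = 2.06 mmol/kg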